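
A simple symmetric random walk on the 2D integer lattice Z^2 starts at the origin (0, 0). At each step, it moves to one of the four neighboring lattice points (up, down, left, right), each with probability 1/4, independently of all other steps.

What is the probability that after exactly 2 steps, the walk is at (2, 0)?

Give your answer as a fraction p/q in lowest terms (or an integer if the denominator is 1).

Let h be the number of horizontal steps (so 2-h are vertical). To end at (2,0) need (h+2)/2 right-steps and ((2-h)+0)/2 up-steps.
Sum over h with 2 ≤ h ≤ 2, h ≡ 0 (mod 2), 2-h ≡ 0 (mod 2):
h=2: C(2,2)·C(2,2)·C(0,0) = 1·1·1 = 1
Total favorable: 1
Total paths: 4^2 = 16
P = 1/16 = 1/16

Answer: 1/16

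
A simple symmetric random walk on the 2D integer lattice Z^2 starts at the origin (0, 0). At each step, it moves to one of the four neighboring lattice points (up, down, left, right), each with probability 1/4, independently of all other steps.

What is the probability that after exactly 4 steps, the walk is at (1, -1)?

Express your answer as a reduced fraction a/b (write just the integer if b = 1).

Answer: 3/32

Derivation:
Let h be the number of horizontal steps (so 4-h are vertical). To end at (1,-1) need (h+1)/2 right-steps and ((4-h)-1)/2 up-steps.
Sum over h with 1 ≤ h ≤ 3, h ≡ 1 (mod 2), 4-h ≡ 1 (mod 2):
h=1: C(4,1)·C(1,1)·C(3,1) = 4·1·3 = 12
h=3: C(4,3)·C(3,2)·C(1,0) = 4·3·1 = 12
Total favorable: 24
Total paths: 4^4 = 256
P = 24/256 = 3/32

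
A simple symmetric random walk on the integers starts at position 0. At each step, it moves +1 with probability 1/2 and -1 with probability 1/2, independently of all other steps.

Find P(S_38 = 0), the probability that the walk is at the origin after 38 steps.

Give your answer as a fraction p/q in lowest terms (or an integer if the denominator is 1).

To return to 0 after 38 steps: need exactly 19 steps of +1 and 19 of -1.
Favorable paths: C(38,19) = 35345263800
Total paths: 2^38 = 274877906944
P = 35345263800/274877906944 = 4418157975/34359738368

Answer: 4418157975/34359738368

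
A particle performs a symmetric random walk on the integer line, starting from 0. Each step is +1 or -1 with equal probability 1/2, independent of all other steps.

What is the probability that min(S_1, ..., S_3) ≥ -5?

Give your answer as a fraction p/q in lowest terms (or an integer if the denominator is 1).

Let f(t,s) = #length-t paths at position s with S_1..S_t all ≥ -5.
f(t,s) = f(t-1,s-1) + f(t-1,s+1) for s ≥ -5; f(t,s) = 0 for s < -5.
t=0: f(0,0)=1
t=1: f(1,-1)=1 f(1,1)=1
t=2: f(2,-2)=1 f(2,0)=2 f(2,2)=1
t=3: f(3,-3)=1 f(3,-1)=3 f(3,1)=3 f(3,3)=1
Σ_s f(3,s) = 8
P = 8/8 = 1

Answer: 1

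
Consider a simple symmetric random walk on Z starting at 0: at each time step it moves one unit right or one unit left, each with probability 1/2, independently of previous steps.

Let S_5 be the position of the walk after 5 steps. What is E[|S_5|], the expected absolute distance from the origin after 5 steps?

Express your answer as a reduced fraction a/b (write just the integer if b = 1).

Answer: 15/8

Derivation:
S_5 takes values m ≡ 1 (mod 2) with |m| ≤ 5; P(S_5=m) = C(5,(5+m)/2)/2^5.
Total paths: 2^5 = 32
Distribution: P(S=-5)=1/32, P(S=-3)=5/32, P(S=-1)=10/32, P(S=1)=10/32, P(S=3)=5/32, P(S=5)=1/32
E[|S_5|] = Σ_m |m|·P(S_5=m) = 60/32 = 15/8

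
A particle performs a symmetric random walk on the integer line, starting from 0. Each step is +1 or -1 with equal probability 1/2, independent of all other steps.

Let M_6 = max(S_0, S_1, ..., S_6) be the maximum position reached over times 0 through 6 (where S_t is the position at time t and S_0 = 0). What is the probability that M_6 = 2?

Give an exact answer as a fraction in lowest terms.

Let M_6 = max(S_0,...,S_6). Use the reflection principle: for j ≥ 1, #{paths with M_6 ≥ j} = #{S_6 ≥ j} + #{S_6 ≥ j+1}.
By reflection, #{M_6 ≥ 2} = #{S_6 ≥ 2} + #{S_6 ≥ 3} = 22 + 7 = 29.
#{M_6 ≥ 3} = #{S_6 ≥ 3} + #{S_6 ≥ 4} = 7 + 7 = 14.
#{M_6 = 2} = 29 - 14 = 15.
P(M_6 = 2) = 15/64 = 15/64

Answer: 15/64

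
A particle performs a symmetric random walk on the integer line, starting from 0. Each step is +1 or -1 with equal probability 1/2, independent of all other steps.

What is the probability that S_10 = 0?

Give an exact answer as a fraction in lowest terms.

To return to 0 after 10 steps: need exactly 5 steps of +1 and 5 of -1.
Favorable paths: C(10,5) = 252
Total paths: 2^10 = 1024
P = 252/1024 = 63/256

Answer: 63/256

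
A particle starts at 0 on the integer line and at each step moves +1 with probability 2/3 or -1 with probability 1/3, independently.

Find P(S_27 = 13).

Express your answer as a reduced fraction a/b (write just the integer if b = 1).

To reach position 13 after 27 steps: need 20 steps of +1 and 7 steps of -1.
Number of such sequences: C(27,20) = 888030
Each has probability (2/3)^20 · (1/3)^7 = 1048576/7625597484987
P = 888030 · 1048576/7625597484987 = 34487664640/282429536481

Answer: 34487664640/282429536481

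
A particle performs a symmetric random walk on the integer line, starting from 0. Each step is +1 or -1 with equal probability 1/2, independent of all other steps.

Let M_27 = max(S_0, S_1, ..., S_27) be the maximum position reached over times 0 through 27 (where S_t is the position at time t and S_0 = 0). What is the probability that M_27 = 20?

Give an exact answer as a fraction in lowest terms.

Let M_27 = max(S_0,...,S_27). Use the reflection principle: for j ≥ 1, #{paths with M_27 ≥ j} = #{S_27 ≥ j} + #{S_27 ≥ j+1}.
By reflection, #{M_27 ≥ 20} = #{S_27 ≥ 20} + #{S_27 ≥ 21} = 3304 + 3304 = 6608.
#{M_27 ≥ 21} = #{S_27 ≥ 21} + #{S_27 ≥ 22} = 3304 + 379 = 3683.
#{M_27 = 20} = 6608 - 3683 = 2925.
P(M_27 = 20) = 2925/134217728 = 2925/134217728

Answer: 2925/134217728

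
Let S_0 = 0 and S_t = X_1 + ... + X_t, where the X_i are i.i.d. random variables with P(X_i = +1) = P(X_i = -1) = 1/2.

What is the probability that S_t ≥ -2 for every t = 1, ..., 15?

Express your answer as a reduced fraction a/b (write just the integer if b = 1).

Answer: 17875/32768

Derivation:
Let f(t,s) = #length-t paths at position s with S_1..S_t all ≥ -2.
f(t,s) = f(t-1,s-1) + f(t-1,s+1) for s ≥ -2; f(t,s) = 0 for s < -2.
t=0: f(0,0)=1
t=1: f(1,-1)=1 f(1,1)=1
t=2: f(2,-2)=1 f(2,0)=2 f(2,2)=1
t=3: f(3,-1)=3 f(3,1)=3 f(3,3)=1
t=4: f(4,-2)=3 f(4,0)=6 f(4,2)=4 f(4,4)=1
t=5: f(5,-1)=9 f(5,1)=10 f(5,3)=5 f(5,5)=1
t=6: f(6,-2)=9 f(6,0)=19 f(6,2)=15 f(6,4)=6 f(6,6)=1
t=7: f(7,-1)=28 f(7,1)=34 f(7,3)=21 f(7,5)=7 f(7,7)=1
t=8: f(8,-2)=28 f(8,0)=62 f(8,2)=55 f(8,4)=28 f(8,6)=8 f(8,8)=1
t=9: f(9,-1)=90 f(9,1)=117 f(9,3)=83 f(9,5)=36 f(9,7)=9 f(9,9)=1
t=10: f(10,-2)=90 f(10,0)=207 f(10,2)=200 f(10,4)=119 f(10,6)=45 f(10,8)=10 f(10,10)=1
t=11: f(11,-1)=297 f(11,1)=407 f(11,3)=319 f(11,5)=164 f(11,7)=55 f(11,9)=11 f(11,11)=1
t=12: f(12,-2)=297 f(12,0)=704 f(12,2)=726 f(12,4)=483 f(12,6)=219 f(12,8)=66 f(12,10)=12 f(12,12)=1
t=13: f(13,-1)=1001 f(13,1)=1430 f(13,3)=1209 f(13,5)=702 f(13,7)=285 f(13,9)=78 f(13,11)=13 f(13,13)=1
t=14: f(14,-2)=1001 f(14,0)=2431 f(14,2)=2639 f(14,4)=1911 f(14,6)=987 f(14,8)=363 f(14,10)=91 f(14,12)=14 f(14,14)=1
t=15: f(15,-1)=3432 f(15,1)=5070 f(15,3)=4550 f(15,5)=2898 f(15,7)=1350 f(15,9)=454 f(15,11)=105 f(15,13)=15 f(15,15)=1
Σ_s f(15,s) = 17875
P = 17875/32768 = 17875/32768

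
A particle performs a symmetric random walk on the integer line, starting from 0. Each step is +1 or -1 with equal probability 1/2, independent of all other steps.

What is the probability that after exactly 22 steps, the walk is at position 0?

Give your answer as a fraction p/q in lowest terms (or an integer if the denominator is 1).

To return to 0 after 22 steps: need exactly 11 steps of +1 and 11 of -1.
Favorable paths: C(22,11) = 705432
Total paths: 2^22 = 4194304
P = 705432/4194304 = 88179/524288

Answer: 88179/524288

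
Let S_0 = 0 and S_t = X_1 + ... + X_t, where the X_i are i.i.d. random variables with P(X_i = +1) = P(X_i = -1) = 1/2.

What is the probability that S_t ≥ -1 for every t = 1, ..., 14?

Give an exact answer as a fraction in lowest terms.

Answer: 6435/16384

Derivation:
Let f(t,s) = #length-t paths at position s with S_1..S_t all ≥ -1.
f(t,s) = f(t-1,s-1) + f(t-1,s+1) for s ≥ -1; f(t,s) = 0 for s < -1.
t=0: f(0,0)=1
t=1: f(1,-1)=1 f(1,1)=1
t=2: f(2,0)=2 f(2,2)=1
t=3: f(3,-1)=2 f(3,1)=3 f(3,3)=1
t=4: f(4,0)=5 f(4,2)=4 f(4,4)=1
t=5: f(5,-1)=5 f(5,1)=9 f(5,3)=5 f(5,5)=1
t=6: f(6,0)=14 f(6,2)=14 f(6,4)=6 f(6,6)=1
t=7: f(7,-1)=14 f(7,1)=28 f(7,3)=20 f(7,5)=7 f(7,7)=1
t=8: f(8,0)=42 f(8,2)=48 f(8,4)=27 f(8,6)=8 f(8,8)=1
t=9: f(9,-1)=42 f(9,1)=90 f(9,3)=75 f(9,5)=35 f(9,7)=9 f(9,9)=1
t=10: f(10,0)=132 f(10,2)=165 f(10,4)=110 f(10,6)=44 f(10,8)=10 f(10,10)=1
t=11: f(11,-1)=132 f(11,1)=297 f(11,3)=275 f(11,5)=154 f(11,7)=54 f(11,9)=11 f(11,11)=1
t=12: f(12,0)=429 f(12,2)=572 f(12,4)=429 f(12,6)=208 f(12,8)=65 f(12,10)=12 f(12,12)=1
t=13: f(13,-1)=429 f(13,1)=1001 f(13,3)=1001 f(13,5)=637 f(13,7)=273 f(13,9)=77 f(13,11)=13 f(13,13)=1
t=14: f(14,0)=1430 f(14,2)=2002 f(14,4)=1638 f(14,6)=910 f(14,8)=350 f(14,10)=90 f(14,12)=14 f(14,14)=1
Σ_s f(14,s) = 6435
P = 6435/16384 = 6435/16384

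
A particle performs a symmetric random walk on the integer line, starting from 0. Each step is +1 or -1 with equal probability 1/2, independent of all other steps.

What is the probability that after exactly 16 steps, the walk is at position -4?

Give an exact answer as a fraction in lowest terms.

To reach position -4 after 16 steps: need 6 steps of +1 and 10 of -1.
Favorable paths: C(16,6) = 8008
Total paths: 2^16 = 65536
P = 8008/65536 = 1001/8192

Answer: 1001/8192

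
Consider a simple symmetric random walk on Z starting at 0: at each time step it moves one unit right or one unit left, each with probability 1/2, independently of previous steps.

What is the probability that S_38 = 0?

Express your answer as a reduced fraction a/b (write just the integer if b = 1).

Answer: 4418157975/34359738368

Derivation:
To return to 0 after 38 steps: need exactly 19 steps of +1 and 19 of -1.
Favorable paths: C(38,19) = 35345263800
Total paths: 2^38 = 274877906944
P = 35345263800/274877906944 = 4418157975/34359738368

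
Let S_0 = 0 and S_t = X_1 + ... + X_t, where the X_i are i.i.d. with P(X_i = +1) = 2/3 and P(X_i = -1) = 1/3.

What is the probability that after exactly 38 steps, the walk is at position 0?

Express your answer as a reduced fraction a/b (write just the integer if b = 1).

To be at 0 after 38 steps: need exactly 19 steps of +1 and 19 of -1.
Number of such sequences: C(38,19) = 35345263800
Each has probability (2/3)^19 · (1/3)^19 = 524288/1350851717672992089
P = 35345263800 · 524288/1350851717672992089 = 6177032555724800/450283905890997363

Answer: 6177032555724800/450283905890997363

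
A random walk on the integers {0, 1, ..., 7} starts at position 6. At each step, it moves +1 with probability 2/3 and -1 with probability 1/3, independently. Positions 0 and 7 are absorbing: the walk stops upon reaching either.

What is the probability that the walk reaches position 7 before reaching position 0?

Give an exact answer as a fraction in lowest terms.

Biased walk: p = 2/3, q = 1/3, r = q/p = 1/2
Gambler's ruin: P(hit 7 before 0 | start at 6) = (1 - r^a)/(1 - r^N)
r^6 = 1/64; r^7 = 1/128
P = (1 - 1/64) / (1 - 1/128) = 63/64 / 127/128 = 126/127

Answer: 126/127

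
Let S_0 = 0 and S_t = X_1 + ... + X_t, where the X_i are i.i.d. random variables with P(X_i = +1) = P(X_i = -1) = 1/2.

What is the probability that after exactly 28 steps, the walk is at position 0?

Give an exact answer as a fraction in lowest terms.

To return to 0 after 28 steps: need exactly 14 steps of +1 and 14 of -1.
Favorable paths: C(28,14) = 40116600
Total paths: 2^28 = 268435456
P = 40116600/268435456 = 5014575/33554432

Answer: 5014575/33554432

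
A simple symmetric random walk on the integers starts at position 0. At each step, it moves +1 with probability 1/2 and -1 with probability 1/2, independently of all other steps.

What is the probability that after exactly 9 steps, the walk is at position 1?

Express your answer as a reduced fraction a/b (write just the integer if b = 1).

To reach position 1 after 9 steps: need 5 steps of +1 and 4 of -1.
Favorable paths: C(9,5) = 126
Total paths: 2^9 = 512
P = 126/512 = 63/256

Answer: 63/256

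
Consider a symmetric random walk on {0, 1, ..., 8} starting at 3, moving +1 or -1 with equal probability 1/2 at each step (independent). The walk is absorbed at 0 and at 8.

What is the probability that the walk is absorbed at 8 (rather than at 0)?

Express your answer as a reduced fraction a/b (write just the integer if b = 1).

Answer: 3/8

Derivation:
Symmetric walk (p = 1/2): the harmonic-function argument gives P(hit 8 before 0 | start at 3) = a/N.
P = 3/8 = 3/8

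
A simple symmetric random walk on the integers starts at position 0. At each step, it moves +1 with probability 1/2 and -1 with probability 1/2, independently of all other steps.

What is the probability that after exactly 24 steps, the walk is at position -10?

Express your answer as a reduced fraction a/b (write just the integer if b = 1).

Answer: 43263/2097152

Derivation:
To reach position -10 after 24 steps: need 7 steps of +1 and 17 of -1.
Favorable paths: C(24,7) = 346104
Total paths: 2^24 = 16777216
P = 346104/16777216 = 43263/2097152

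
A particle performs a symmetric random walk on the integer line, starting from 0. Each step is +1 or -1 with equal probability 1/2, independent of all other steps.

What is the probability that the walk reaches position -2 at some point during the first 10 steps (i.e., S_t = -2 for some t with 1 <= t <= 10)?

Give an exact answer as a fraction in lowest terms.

Answer: 281/512

Derivation:
Count via complement. Let g(t,s) = #length-t paths at position s with S_1..S_t all ≠ -2.
g(t,s) = g(t-1,s-1) + g(t-1,s+1) for s ≠ -2; g(t,-2) = 0.
t=0: g(0,0)=1
t=1: g(1,-1)=1 g(1,1)=1
t=2: g(2,0)=2 g(2,2)=1
t=3: g(3,-1)=2 g(3,1)=3 g(3,3)=1
t=4: g(4,0)=5 g(4,2)=4 g(4,4)=1
t=5: g(5,-1)=5 g(5,1)=9 g(5,3)=5 g(5,5)=1
t=6: g(6,0)=14 g(6,2)=14 g(6,4)=6 g(6,6)=1
t=7: g(7,-1)=14 g(7,1)=28 g(7,3)=20 g(7,5)=7 g(7,7)=1
t=8: g(8,0)=42 g(8,2)=48 g(8,4)=27 g(8,6)=8 g(8,8)=1
t=9: g(9,-1)=42 g(9,1)=90 g(9,3)=75 g(9,5)=35 g(9,7)=9 g(9,9)=1
t=10: g(10,0)=132 g(10,2)=165 g(10,4)=110 g(10,6)=44 g(10,8)=10 g(10,10)=1
Paths never hitting -2: Σ_s g(10,s) = 462
Paths hitting -2: 2^10 - 462 = 562
P = 562/1024 = 281/512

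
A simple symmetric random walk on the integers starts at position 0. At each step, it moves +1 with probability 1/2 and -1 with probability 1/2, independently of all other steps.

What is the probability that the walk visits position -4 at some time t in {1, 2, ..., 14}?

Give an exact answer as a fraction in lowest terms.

Answer: 309/1024

Derivation:
Count via complement. Let g(t,s) = #length-t paths at position s with S_1..S_t all ≠ -4.
g(t,s) = g(t-1,s-1) + g(t-1,s+1) for s ≠ -4; g(t,-4) = 0.
t=0: g(0,0)=1
t=1: g(1,-1)=1 g(1,1)=1
t=2: g(2,-2)=1 g(2,0)=2 g(2,2)=1
t=3: g(3,-3)=1 g(3,-1)=3 g(3,1)=3 g(3,3)=1
t=4: g(4,-2)=4 g(4,0)=6 g(4,2)=4 g(4,4)=1
t=5: g(5,-3)=4 g(5,-1)=10 g(5,1)=10 g(5,3)=5 g(5,5)=1
t=6: g(6,-2)=14 g(6,0)=20 g(6,2)=15 g(6,4)=6 g(6,6)=1
t=7: g(7,-3)=14 g(7,-1)=34 g(7,1)=35 g(7,3)=21 g(7,5)=7 g(7,7)=1
t=8: g(8,-2)=48 g(8,0)=69 g(8,2)=56 g(8,4)=28 g(8,6)=8 g(8,8)=1
t=9: g(9,-3)=48 g(9,-1)=117 g(9,1)=125 g(9,3)=84 g(9,5)=36 g(9,7)=9 g(9,9)=1
t=10: g(10,-2)=165 g(10,0)=242 g(10,2)=209 g(10,4)=120 g(10,6)=45 g(10,8)=10 g(10,10)=1
t=11: g(11,-3)=165 g(11,-1)=407 g(11,1)=451 g(11,3)=329 g(11,5)=165 g(11,7)=55 g(11,9)=11 g(11,11)=1
t=12: g(12,-2)=572 g(12,0)=858 g(12,2)=780 g(12,4)=494 g(12,6)=220 g(12,8)=66 g(12,10)=12 g(12,12)=1
t=13: g(13,-3)=572 g(13,-1)=1430 g(13,1)=1638 g(13,3)=1274 g(13,5)=714 g(13,7)=286 g(13,9)=78 g(13,11)=13 g(13,13)=1
t=14: g(14,-2)=2002 g(14,0)=3068 g(14,2)=2912 g(14,4)=1988 g(14,6)=1000 g(14,8)=364 g(14,10)=91 g(14,12)=14 g(14,14)=1
Paths never hitting -4: Σ_s g(14,s) = 11440
Paths hitting -4: 2^14 - 11440 = 4944
P = 4944/16384 = 309/1024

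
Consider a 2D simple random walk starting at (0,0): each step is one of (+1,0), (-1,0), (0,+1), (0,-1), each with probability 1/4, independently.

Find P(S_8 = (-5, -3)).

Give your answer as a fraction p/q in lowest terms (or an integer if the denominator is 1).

Let h be the number of horizontal steps (so 8-h are vertical). To end at (-5,-3) need (h-5)/2 right-steps and ((8-h)-3)/2 up-steps.
Sum over h with 5 ≤ h ≤ 5, h ≡ 1 (mod 2), 8-h ≡ 1 (mod 2):
h=5: C(8,5)·C(5,0)·C(3,0) = 56·1·1 = 56
Total favorable: 56
Total paths: 4^8 = 65536
P = 56/65536 = 7/8192

Answer: 7/8192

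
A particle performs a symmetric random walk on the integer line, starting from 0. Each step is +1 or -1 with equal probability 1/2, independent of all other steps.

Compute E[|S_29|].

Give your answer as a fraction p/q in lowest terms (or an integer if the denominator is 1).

S_29 takes values m ≡ 1 (mod 2) with |m| ≤ 29; P(S_29=m) = C(29,(29+m)/2)/2^29.
Total paths: 2^29 = 536870912
Distribution: P(S=-29)=1/536870912, P(S=-27)=29/536870912, P(S=-25)=406/536870912, P(S=-23)=3654/536870912, P(S=-21)=23751/536870912, P(S=-19)=118755/536870912, P(S=-17)=475020/536870912, P(S=-15)=1560780/536870912, P(S=-13)=4292145/536870912, P(S=-11)=10015005/536870912, P(S=-9)=20030010/536870912, P(S=-7)=34597290/536870912, P(S=-5)=51895935/536870912, P(S=-3)=67863915/536870912, P(S=-1)=77558760/536870912, P(S=1)=77558760/536870912, P(S=3)=67863915/536870912, P(S=5)=51895935/536870912, P(S=7)=34597290/536870912, P(S=9)=20030010/536870912, P(S=11)=10015005/536870912, P(S=13)=4292145/536870912, P(S=15)=1560780/536870912, P(S=17)=475020/536870912, P(S=19)=118755/536870912, P(S=21)=23751/536870912, P(S=23)=3654/536870912, P(S=25)=406/536870912, P(S=27)=29/536870912, P(S=29)=1/536870912
E[|S_29|] = Σ_m |m|·P(S_29=m) = 2326762800/536870912 = 145422675/33554432

Answer: 145422675/33554432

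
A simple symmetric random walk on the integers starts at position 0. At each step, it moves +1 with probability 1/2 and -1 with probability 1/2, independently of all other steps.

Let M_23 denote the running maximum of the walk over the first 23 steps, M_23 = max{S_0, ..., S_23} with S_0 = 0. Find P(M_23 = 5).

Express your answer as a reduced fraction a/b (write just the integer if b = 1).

Let M_23 = max(S_0,...,S_23). Use the reflection principle: for j ≥ 1, #{paths with M_23 ≥ j} = #{S_23 ≥ j} + #{S_23 ≥ j+1}.
By reflection, #{M_23 ≥ 5} = #{S_23 ≥ 5} + #{S_23 ≥ 6} = 1698160 + 880970 = 2579130.
#{M_23 ≥ 6} = #{S_23 ≥ 6} + #{S_23 ≥ 7} = 880970 + 880970 = 1761940.
#{M_23 = 5} = 2579130 - 1761940 = 817190.
P(M_23 = 5) = 817190/8388608 = 408595/4194304

Answer: 408595/4194304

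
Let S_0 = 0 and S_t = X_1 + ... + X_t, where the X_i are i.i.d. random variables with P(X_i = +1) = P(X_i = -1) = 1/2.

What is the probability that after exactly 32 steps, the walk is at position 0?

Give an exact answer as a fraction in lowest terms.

Answer: 300540195/2147483648

Derivation:
To return to 0 after 32 steps: need exactly 16 steps of +1 and 16 of -1.
Favorable paths: C(32,16) = 601080390
Total paths: 2^32 = 4294967296
P = 601080390/4294967296 = 300540195/2147483648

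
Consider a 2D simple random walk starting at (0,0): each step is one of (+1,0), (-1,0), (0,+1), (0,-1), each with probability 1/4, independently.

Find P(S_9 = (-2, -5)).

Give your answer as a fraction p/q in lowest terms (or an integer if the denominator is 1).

Answer: 189/65536

Derivation:
Let h be the number of horizontal steps (so 9-h are vertical). To end at (-2,-5) need (h-2)/2 right-steps and ((9-h)-5)/2 up-steps.
Sum over h with 2 ≤ h ≤ 4, h ≡ 0 (mod 2), 9-h ≡ 1 (mod 2):
h=2: C(9,2)·C(2,0)·C(7,1) = 36·1·7 = 252
h=4: C(9,4)·C(4,1)·C(5,0) = 126·4·1 = 504
Total favorable: 756
Total paths: 4^9 = 262144
P = 756/262144 = 189/65536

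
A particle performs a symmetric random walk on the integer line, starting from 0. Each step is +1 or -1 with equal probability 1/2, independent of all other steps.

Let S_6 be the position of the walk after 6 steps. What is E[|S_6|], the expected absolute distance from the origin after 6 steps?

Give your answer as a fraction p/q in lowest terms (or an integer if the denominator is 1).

S_6 takes values m ≡ 0 (mod 2) with |m| ≤ 6; P(S_6=m) = C(6,(6+m)/2)/2^6.
Total paths: 2^6 = 64
Distribution: P(S=-6)=1/64, P(S=-4)=6/64, P(S=-2)=15/64, P(S=0)=20/64, P(S=2)=15/64, P(S=4)=6/64, P(S=6)=1/64
E[|S_6|] = Σ_m |m|·P(S_6=m) = 120/64 = 15/8

Answer: 15/8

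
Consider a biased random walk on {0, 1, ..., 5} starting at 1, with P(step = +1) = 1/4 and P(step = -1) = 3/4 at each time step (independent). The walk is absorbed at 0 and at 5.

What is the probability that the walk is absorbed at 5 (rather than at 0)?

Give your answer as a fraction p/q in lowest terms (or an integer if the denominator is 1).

Answer: 1/121

Derivation:
Biased walk: p = 1/4, q = 3/4, r = q/p = 3
Gambler's ruin: P(hit 5 before 0 | start at 1) = (1 - r^a)/(1 - r^N)
r^1 = 3; r^5 = 243
P = (1 - 3) / (1 - 243) = -2 / -242 = 1/121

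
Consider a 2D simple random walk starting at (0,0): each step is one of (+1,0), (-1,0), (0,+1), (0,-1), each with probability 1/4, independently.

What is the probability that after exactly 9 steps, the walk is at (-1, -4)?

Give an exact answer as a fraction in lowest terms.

Let h be the number of horizontal steps (so 9-h are vertical). To end at (-1,-4) need (h-1)/2 right-steps and ((9-h)-4)/2 up-steps.
Sum over h with 1 ≤ h ≤ 5, h ≡ 1 (mod 2), 9-h ≡ 0 (mod 2):
h=1: C(9,1)·C(1,0)·C(8,2) = 9·1·28 = 252
h=3: C(9,3)·C(3,1)·C(6,1) = 84·3·6 = 1512
h=5: C(9,5)·C(5,2)·C(4,0) = 126·10·1 = 1260
Total favorable: 3024
Total paths: 4^9 = 262144
P = 3024/262144 = 189/16384

Answer: 189/16384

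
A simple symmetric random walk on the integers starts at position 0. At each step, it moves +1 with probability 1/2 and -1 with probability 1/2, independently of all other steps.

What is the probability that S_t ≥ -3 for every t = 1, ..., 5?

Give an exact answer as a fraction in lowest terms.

Answer: 15/16

Derivation:
Let f(t,s) = #length-t paths at position s with S_1..S_t all ≥ -3.
f(t,s) = f(t-1,s-1) + f(t-1,s+1) for s ≥ -3; f(t,s) = 0 for s < -3.
t=0: f(0,0)=1
t=1: f(1,-1)=1 f(1,1)=1
t=2: f(2,-2)=1 f(2,0)=2 f(2,2)=1
t=3: f(3,-3)=1 f(3,-1)=3 f(3,1)=3 f(3,3)=1
t=4: f(4,-2)=4 f(4,0)=6 f(4,2)=4 f(4,4)=1
t=5: f(5,-3)=4 f(5,-1)=10 f(5,1)=10 f(5,3)=5 f(5,5)=1
Σ_s f(5,s) = 30
P = 30/32 = 15/16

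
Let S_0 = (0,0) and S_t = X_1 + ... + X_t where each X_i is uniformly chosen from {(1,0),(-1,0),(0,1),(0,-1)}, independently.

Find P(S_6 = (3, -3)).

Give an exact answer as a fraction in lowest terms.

Answer: 5/1024

Derivation:
Let h be the number of horizontal steps (so 6-h are vertical). To end at (3,-3) need (h+3)/2 right-steps and ((6-h)-3)/2 up-steps.
Sum over h with 3 ≤ h ≤ 3, h ≡ 1 (mod 2), 6-h ≡ 1 (mod 2):
h=3: C(6,3)·C(3,3)·C(3,0) = 20·1·1 = 20
Total favorable: 20
Total paths: 4^6 = 4096
P = 20/4096 = 5/1024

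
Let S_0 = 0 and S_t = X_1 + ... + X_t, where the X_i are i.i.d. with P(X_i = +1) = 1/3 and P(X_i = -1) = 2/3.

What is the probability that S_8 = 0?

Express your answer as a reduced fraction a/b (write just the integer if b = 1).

To be at 0 after 8 steps: need exactly 4 steps of +1 and 4 of -1.
Number of such sequences: C(8,4) = 70
Each has probability (1/3)^4 · (2/3)^4 = 16/6561
P = 70 · 16/6561 = 1120/6561

Answer: 1120/6561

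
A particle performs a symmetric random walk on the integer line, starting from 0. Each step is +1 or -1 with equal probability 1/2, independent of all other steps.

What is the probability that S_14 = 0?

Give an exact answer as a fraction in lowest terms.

Answer: 429/2048

Derivation:
To reach position 0 after 14 steps: need 7 steps of +1 and 7 of -1.
Favorable paths: C(14,7) = 3432
Total paths: 2^14 = 16384
P = 3432/16384 = 429/2048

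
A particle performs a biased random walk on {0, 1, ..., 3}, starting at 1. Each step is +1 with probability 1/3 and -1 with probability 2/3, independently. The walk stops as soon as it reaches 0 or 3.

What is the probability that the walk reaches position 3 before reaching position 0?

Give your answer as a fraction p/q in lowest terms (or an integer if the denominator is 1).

Answer: 1/7

Derivation:
Biased walk: p = 1/3, q = 2/3, r = q/p = 2
Gambler's ruin: P(hit 3 before 0 | start at 1) = (1 - r^a)/(1 - r^N)
r^1 = 2; r^3 = 8
P = (1 - 2) / (1 - 8) = -1 / -7 = 1/7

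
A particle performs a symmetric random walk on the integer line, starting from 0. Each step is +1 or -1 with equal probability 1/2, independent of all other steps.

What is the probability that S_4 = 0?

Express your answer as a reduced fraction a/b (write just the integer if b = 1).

Answer: 3/8

Derivation:
To return to 0 after 4 steps: need exactly 2 steps of +1 and 2 of -1.
Favorable paths: C(4,2) = 6
Total paths: 2^4 = 16
P = 6/16 = 3/8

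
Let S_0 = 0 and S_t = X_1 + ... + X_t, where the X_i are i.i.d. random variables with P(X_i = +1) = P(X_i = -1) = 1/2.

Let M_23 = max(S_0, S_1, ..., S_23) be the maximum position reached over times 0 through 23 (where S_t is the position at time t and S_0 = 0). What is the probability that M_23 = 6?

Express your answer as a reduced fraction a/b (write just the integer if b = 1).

Let M_23 = max(S_0,...,S_23). Use the reflection principle: for j ≥ 1, #{paths with M_23 ≥ j} = #{S_23 ≥ j} + #{S_23 ≥ j+1}.
By reflection, #{M_23 ≥ 6} = #{S_23 ≥ 6} + #{S_23 ≥ 7} = 880970 + 880970 = 1761940.
#{M_23 ≥ 7} = #{S_23 ≥ 7} + #{S_23 ≥ 8} = 880970 + 390656 = 1271626.
#{M_23 = 6} = 1761940 - 1271626 = 490314.
P(M_23 = 6) = 490314/8388608 = 245157/4194304

Answer: 245157/4194304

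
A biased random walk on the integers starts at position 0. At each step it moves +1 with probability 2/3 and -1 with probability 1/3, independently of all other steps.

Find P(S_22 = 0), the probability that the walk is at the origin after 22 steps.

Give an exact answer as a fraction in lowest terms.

To be at 0 after 22 steps: need exactly 11 steps of +1 and 11 of -1.
Number of such sequences: C(22,11) = 705432
Each has probability (2/3)^11 · (1/3)^11 = 2048/31381059609
P = 705432 · 2048/31381059609 = 481574912/10460353203

Answer: 481574912/10460353203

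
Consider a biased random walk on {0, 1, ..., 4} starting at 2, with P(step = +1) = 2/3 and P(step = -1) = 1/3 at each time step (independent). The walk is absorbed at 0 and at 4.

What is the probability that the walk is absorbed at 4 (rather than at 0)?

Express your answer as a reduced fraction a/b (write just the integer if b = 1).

Biased walk: p = 2/3, q = 1/3, r = q/p = 1/2
Gambler's ruin: P(hit 4 before 0 | start at 2) = (1 - r^a)/(1 - r^N)
r^2 = 1/4; r^4 = 1/16
P = (1 - 1/4) / (1 - 1/16) = 3/4 / 15/16 = 4/5

Answer: 4/5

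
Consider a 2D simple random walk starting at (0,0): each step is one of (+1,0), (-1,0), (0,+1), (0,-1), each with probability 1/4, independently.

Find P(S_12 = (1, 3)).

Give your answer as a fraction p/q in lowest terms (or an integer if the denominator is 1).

Answer: 49005/2097152

Derivation:
Let h be the number of horizontal steps (so 12-h are vertical). To end at (1,3) need (h+1)/2 right-steps and ((12-h)+3)/2 up-steps.
Sum over h with 1 ≤ h ≤ 9, h ≡ 1 (mod 2), 12-h ≡ 1 (mod 2):
h=1: C(12,1)·C(1,1)·C(11,7) = 12·1·330 = 3960
h=3: C(12,3)·C(3,2)·C(9,6) = 220·3·84 = 55440
h=5: C(12,5)·C(5,3)·C(7,5) = 792·10·21 = 166320
h=7: C(12,7)·C(7,4)·C(5,4) = 792·35·5 = 138600
h=9: C(12,9)·C(9,5)·C(3,3) = 220·126·1 = 27720
Total favorable: 392040
Total paths: 4^12 = 16777216
P = 392040/16777216 = 49005/2097152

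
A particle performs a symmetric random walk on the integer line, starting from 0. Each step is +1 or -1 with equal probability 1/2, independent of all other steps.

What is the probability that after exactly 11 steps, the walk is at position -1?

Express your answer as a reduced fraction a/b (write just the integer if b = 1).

To reach position -1 after 11 steps: need 5 steps of +1 and 6 of -1.
Favorable paths: C(11,5) = 462
Total paths: 2^11 = 2048
P = 462/2048 = 231/1024

Answer: 231/1024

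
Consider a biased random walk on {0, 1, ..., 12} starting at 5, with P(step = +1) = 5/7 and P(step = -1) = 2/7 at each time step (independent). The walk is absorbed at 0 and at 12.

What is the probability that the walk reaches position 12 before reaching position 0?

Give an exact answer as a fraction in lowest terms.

Answer: 80546875/81378843

Derivation:
Biased walk: p = 5/7, q = 2/7, r = q/p = 2/5
Gambler's ruin: P(hit 12 before 0 | start at 5) = (1 - r^a)/(1 - r^N)
r^5 = 32/3125; r^12 = 4096/244140625
P = (1 - 32/3125) / (1 - 4096/244140625) = 3093/3125 / 244136529/244140625 = 80546875/81378843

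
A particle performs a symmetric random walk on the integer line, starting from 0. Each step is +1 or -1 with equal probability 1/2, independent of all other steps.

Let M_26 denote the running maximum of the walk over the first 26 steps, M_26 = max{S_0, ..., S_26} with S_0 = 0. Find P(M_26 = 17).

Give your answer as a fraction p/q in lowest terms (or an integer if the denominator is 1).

Answer: 7475/33554432

Derivation:
Let M_26 = max(S_0,...,S_26). Use the reflection principle: for j ≥ 1, #{paths with M_26 ≥ j} = #{S_26 ≥ j} + #{S_26 ≥ j+1}.
By reflection, #{M_26 ≥ 17} = #{S_26 ≥ 17} + #{S_26 ≥ 18} = 17902 + 17902 = 35804.
#{M_26 ≥ 18} = #{S_26 ≥ 18} + #{S_26 ≥ 19} = 17902 + 2952 = 20854.
#{M_26 = 17} = 35804 - 20854 = 14950.
P(M_26 = 17) = 14950/67108864 = 7475/33554432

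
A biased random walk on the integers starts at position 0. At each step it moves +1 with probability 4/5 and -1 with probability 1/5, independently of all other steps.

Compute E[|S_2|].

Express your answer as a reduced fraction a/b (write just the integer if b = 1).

Answer: 34/25

Derivation:
S_2 takes values m ≡ 0 (mod 2) with |m| ≤ 2; P(S_2=m) = C(2,(2+m)/2) · (4/5)^((2+m)/2) · (1/5)^((2-m)/2).
Distribution: P(S=-2)=1/25, P(S=0)=8/25, P(S=2)=16/25
E[|S_2|] = Σ_m |m|·P(S_2=m) = 34/25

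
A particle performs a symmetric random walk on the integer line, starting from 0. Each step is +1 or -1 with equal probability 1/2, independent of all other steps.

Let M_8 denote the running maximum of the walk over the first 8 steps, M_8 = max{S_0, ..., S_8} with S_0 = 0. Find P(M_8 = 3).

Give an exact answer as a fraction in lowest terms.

Let M_8 = max(S_0,...,S_8). Use the reflection principle: for j ≥ 1, #{paths with M_8 ≥ j} = #{S_8 ≥ j} + #{S_8 ≥ j+1}.
By reflection, #{M_8 ≥ 3} = #{S_8 ≥ 3} + #{S_8 ≥ 4} = 37 + 37 = 74.
#{M_8 ≥ 4} = #{S_8 ≥ 4} + #{S_8 ≥ 5} = 37 + 9 = 46.
#{M_8 = 3} = 74 - 46 = 28.
P(M_8 = 3) = 28/256 = 7/64

Answer: 7/64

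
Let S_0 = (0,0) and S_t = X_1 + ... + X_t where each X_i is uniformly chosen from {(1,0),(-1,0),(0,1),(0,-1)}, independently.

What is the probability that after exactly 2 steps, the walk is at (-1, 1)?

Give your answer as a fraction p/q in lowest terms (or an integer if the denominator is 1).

Let h be the number of horizontal steps (so 2-h are vertical). To end at (-1,1) need (h-1)/2 right-steps and ((2-h)+1)/2 up-steps.
Sum over h with 1 ≤ h ≤ 1, h ≡ 1 (mod 2), 2-h ≡ 1 (mod 2):
h=1: C(2,1)·C(1,0)·C(1,1) = 2·1·1 = 2
Total favorable: 2
Total paths: 4^2 = 16
P = 2/16 = 1/8

Answer: 1/8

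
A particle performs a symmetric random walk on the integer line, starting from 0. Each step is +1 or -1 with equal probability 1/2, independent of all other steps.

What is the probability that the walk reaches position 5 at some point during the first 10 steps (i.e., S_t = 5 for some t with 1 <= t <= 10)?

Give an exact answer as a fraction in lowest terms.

Answer: 7/64

Derivation:
Count via complement. Let g(t,s) = #length-t paths at position s with S_1..S_t all ≠ 5.
g(t,s) = g(t-1,s-1) + g(t-1,s+1) for s ≠ 5; g(t,5) = 0.
t=0: g(0,0)=1
t=1: g(1,-1)=1 g(1,1)=1
t=2: g(2,-2)=1 g(2,0)=2 g(2,2)=1
t=3: g(3,-3)=1 g(3,-1)=3 g(3,1)=3 g(3,3)=1
t=4: g(4,-4)=1 g(4,-2)=4 g(4,0)=6 g(4,2)=4 g(4,4)=1
t=5: g(5,-5)=1 g(5,-3)=5 g(5,-1)=10 g(5,1)=10 g(5,3)=5
t=6: g(6,-6)=1 g(6,-4)=6 g(6,-2)=15 g(6,0)=20 g(6,2)=15 g(6,4)=5
t=7: g(7,-7)=1 g(7,-5)=7 g(7,-3)=21 g(7,-1)=35 g(7,1)=35 g(7,3)=20
t=8: g(8,-8)=1 g(8,-6)=8 g(8,-4)=28 g(8,-2)=56 g(8,0)=70 g(8,2)=55 g(8,4)=20
t=9: g(9,-9)=1 g(9,-7)=9 g(9,-5)=36 g(9,-3)=84 g(9,-1)=126 g(9,1)=125 g(9,3)=75
t=10: g(10,-10)=1 g(10,-8)=10 g(10,-6)=45 g(10,-4)=120 g(10,-2)=210 g(10,0)=251 g(10,2)=200 g(10,4)=75
Paths never hitting 5: Σ_s g(10,s) = 912
Paths hitting 5: 2^10 - 912 = 112
P = 112/1024 = 7/64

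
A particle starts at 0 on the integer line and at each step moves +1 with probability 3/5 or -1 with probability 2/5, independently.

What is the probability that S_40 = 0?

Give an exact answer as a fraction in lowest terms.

Answer: 100797749955725452759793664/1818989403545856475830078125

Derivation:
To be at 0 after 40 steps: need exactly 20 steps of +1 and 20 of -1.
Number of such sequences: C(40,20) = 137846528820
Each has probability (3/5)^20 · (2/5)^20 = 3656158440062976/9094947017729282379150390625
P = 137846528820 · 3656158440062976/9094947017729282379150390625 = 100797749955725452759793664/1818989403545856475830078125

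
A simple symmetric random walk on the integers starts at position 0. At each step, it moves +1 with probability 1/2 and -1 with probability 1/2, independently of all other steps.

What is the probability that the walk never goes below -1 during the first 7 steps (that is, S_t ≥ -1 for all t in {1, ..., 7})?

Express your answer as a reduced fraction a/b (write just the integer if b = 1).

Answer: 35/64

Derivation:
Let f(t,s) = #length-t paths at position s with S_1..S_t all ≥ -1.
f(t,s) = f(t-1,s-1) + f(t-1,s+1) for s ≥ -1; f(t,s) = 0 for s < -1.
t=0: f(0,0)=1
t=1: f(1,-1)=1 f(1,1)=1
t=2: f(2,0)=2 f(2,2)=1
t=3: f(3,-1)=2 f(3,1)=3 f(3,3)=1
t=4: f(4,0)=5 f(4,2)=4 f(4,4)=1
t=5: f(5,-1)=5 f(5,1)=9 f(5,3)=5 f(5,5)=1
t=6: f(6,0)=14 f(6,2)=14 f(6,4)=6 f(6,6)=1
t=7: f(7,-1)=14 f(7,1)=28 f(7,3)=20 f(7,5)=7 f(7,7)=1
Σ_s f(7,s) = 70
P = 70/128 = 35/64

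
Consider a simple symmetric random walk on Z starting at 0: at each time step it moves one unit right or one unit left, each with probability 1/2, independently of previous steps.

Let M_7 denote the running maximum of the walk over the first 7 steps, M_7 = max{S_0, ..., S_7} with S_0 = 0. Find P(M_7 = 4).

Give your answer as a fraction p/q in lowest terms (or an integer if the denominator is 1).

Answer: 7/128

Derivation:
Let M_7 = max(S_0,...,S_7). Use the reflection principle: for j ≥ 1, #{paths with M_7 ≥ j} = #{S_7 ≥ j} + #{S_7 ≥ j+1}.
By reflection, #{M_7 ≥ 4} = #{S_7 ≥ 4} + #{S_7 ≥ 5} = 8 + 8 = 16.
#{M_7 ≥ 5} = #{S_7 ≥ 5} + #{S_7 ≥ 6} = 8 + 1 = 9.
#{M_7 = 4} = 16 - 9 = 7.
P(M_7 = 4) = 7/128 = 7/128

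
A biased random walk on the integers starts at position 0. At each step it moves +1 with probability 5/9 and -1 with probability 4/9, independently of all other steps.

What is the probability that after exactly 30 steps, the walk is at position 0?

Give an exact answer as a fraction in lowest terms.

Answer: 564765655040000000000000000/4710128697246244834921603689

Derivation:
To be at 0 after 30 steps: need exactly 15 steps of +1 and 15 of -1.
Number of such sequences: C(30,15) = 155117520
Each has probability (5/9)^15 · (4/9)^15 = 32768000000000000000/42391158275216203514294433201
P = 155117520 · 32768000000000000000/42391158275216203514294433201 = 564765655040000000000000000/4710128697246244834921603689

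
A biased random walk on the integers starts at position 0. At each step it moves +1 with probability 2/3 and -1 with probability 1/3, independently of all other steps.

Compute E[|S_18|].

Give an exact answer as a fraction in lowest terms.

Answer: 269079674/43046721

Derivation:
S_18 takes values m ≡ 0 (mod 2) with |m| ≤ 18; P(S_18=m) = C(18,(18+m)/2) · (2/3)^((18+m)/2) · (1/3)^((18-m)/2).
Distribution: P(S=-18)=1/387420489, P(S=-16)=4/43046721, P(S=-14)=68/43046721, P(S=-12)=2176/129140163, P(S=-10)=5440/43046721, P(S=-8)=30464/43046721, P(S=-6)=396032/129140163, P(S=-4)=452608/43046721, P(S=-2)=1244672/43046721, P(S=0)=24893440/387420489, P(S=2)=4978688/43046721, P(S=4)=7241728/43046721, P(S=6)=25346048/129140163, P(S=8)=7798784/43046721, P(S=10)=5570560/43046721, P(S=12)=8912896/129140163, P(S=14)=1114112/43046721, P(S=16)=262144/43046721, P(S=18)=262144/387420489
E[|S_18|] = Σ_m |m|·P(S_18=m) = 269079674/43046721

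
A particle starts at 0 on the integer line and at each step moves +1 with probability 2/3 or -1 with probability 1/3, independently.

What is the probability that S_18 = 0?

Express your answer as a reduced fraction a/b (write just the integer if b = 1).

To be at 0 after 18 steps: need exactly 9 steps of +1 and 9 of -1.
Number of such sequences: C(18,9) = 48620
Each has probability (2/3)^9 · (1/3)^9 = 512/387420489
P = 48620 · 512/387420489 = 24893440/387420489

Answer: 24893440/387420489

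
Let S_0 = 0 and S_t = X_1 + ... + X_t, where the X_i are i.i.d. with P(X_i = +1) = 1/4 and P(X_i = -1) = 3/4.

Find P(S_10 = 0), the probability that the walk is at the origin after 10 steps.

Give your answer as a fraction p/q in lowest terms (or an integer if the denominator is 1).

Answer: 15309/262144

Derivation:
To be at 0 after 10 steps: need exactly 5 steps of +1 and 5 of -1.
Number of such sequences: C(10,5) = 252
Each has probability (1/4)^5 · (3/4)^5 = 243/1048576
P = 252 · 243/1048576 = 15309/262144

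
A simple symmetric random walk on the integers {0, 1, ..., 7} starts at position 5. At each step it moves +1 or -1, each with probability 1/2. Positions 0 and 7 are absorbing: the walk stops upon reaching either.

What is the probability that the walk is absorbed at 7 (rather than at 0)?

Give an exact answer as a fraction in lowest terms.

Symmetric walk (p = 1/2): the harmonic-function argument gives P(hit 7 before 0 | start at 5) = a/N.
P = 5/7 = 5/7

Answer: 5/7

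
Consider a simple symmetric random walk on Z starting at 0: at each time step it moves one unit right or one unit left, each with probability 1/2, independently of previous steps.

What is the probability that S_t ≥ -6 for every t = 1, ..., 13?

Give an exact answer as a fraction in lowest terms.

Let f(t,s) = #length-t paths at position s with S_1..S_t all ≥ -6.
f(t,s) = f(t-1,s-1) + f(t-1,s+1) for s ≥ -6; f(t,s) = 0 for s < -6.
t=0: f(0,0)=1
t=1: f(1,-1)=1 f(1,1)=1
t=2: f(2,-2)=1 f(2,0)=2 f(2,2)=1
t=3: f(3,-3)=1 f(3,-1)=3 f(3,1)=3 f(3,3)=1
t=4: f(4,-4)=1 f(4,-2)=4 f(4,0)=6 f(4,2)=4 f(4,4)=1
t=5: f(5,-5)=1 f(5,-3)=5 f(5,-1)=10 f(5,1)=10 f(5,3)=5 f(5,5)=1
t=6: f(6,-6)=1 f(6,-4)=6 f(6,-2)=15 f(6,0)=20 f(6,2)=15 f(6,4)=6 f(6,6)=1
t=7: f(7,-5)=7 f(7,-3)=21 f(7,-1)=35 f(7,1)=35 f(7,3)=21 f(7,5)=7 f(7,7)=1
t=8: f(8,-6)=7 f(8,-4)=28 f(8,-2)=56 f(8,0)=70 f(8,2)=56 f(8,4)=28 f(8,6)=8 f(8,8)=1
t=9: f(9,-5)=35 f(9,-3)=84 f(9,-1)=126 f(9,1)=126 f(9,3)=84 f(9,5)=36 f(9,7)=9 f(9,9)=1
t=10: f(10,-6)=35 f(10,-4)=119 f(10,-2)=210 f(10,0)=252 f(10,2)=210 f(10,4)=120 f(10,6)=45 f(10,8)=10 f(10,10)=1
t=11: f(11,-5)=154 f(11,-3)=329 f(11,-1)=462 f(11,1)=462 f(11,3)=330 f(11,5)=165 f(11,7)=55 f(11,9)=11 f(11,11)=1
t=12: f(12,-6)=154 f(12,-4)=483 f(12,-2)=791 f(12,0)=924 f(12,2)=792 f(12,4)=495 f(12,6)=220 f(12,8)=66 f(12,10)=12 f(12,12)=1
t=13: f(13,-5)=637 f(13,-3)=1274 f(13,-1)=1715 f(13,1)=1716 f(13,3)=1287 f(13,5)=715 f(13,7)=286 f(13,9)=78 f(13,11)=13 f(13,13)=1
Σ_s f(13,s) = 7722
P = 7722/8192 = 3861/4096

Answer: 3861/4096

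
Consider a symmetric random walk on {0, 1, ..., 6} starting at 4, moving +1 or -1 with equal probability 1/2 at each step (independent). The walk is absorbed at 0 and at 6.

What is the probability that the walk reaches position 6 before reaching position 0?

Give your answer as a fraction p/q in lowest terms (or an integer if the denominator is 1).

Symmetric walk (p = 1/2): the harmonic-function argument gives P(hit 6 before 0 | start at 4) = a/N.
P = 4/6 = 2/3

Answer: 2/3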